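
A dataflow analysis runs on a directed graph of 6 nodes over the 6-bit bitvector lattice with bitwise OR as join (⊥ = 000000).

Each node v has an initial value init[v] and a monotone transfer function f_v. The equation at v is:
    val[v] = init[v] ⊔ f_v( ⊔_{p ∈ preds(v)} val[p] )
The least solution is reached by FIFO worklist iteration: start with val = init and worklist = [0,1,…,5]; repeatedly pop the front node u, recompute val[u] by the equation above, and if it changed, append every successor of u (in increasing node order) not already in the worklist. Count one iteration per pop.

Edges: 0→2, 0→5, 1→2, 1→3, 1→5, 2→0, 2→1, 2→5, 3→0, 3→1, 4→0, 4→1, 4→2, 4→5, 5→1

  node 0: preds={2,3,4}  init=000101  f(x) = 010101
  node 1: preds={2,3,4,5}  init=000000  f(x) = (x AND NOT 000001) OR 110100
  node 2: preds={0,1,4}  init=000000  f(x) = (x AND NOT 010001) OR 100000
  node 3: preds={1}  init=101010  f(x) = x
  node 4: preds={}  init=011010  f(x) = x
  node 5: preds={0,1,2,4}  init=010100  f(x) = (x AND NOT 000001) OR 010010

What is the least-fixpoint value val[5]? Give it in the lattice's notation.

Iteration log — 8 steps:
  step 1. node 0  ⊔preds=111010  new=010101  old=000101  +wl: 
  step 2. node 1  ⊔preds=111110  new=111110  old=000000  +wl: 
  step 3. node 2  ⊔preds=111111  new=101110  old=000000  +wl: 0,1
  step 4. node 3  ⊔preds=111110  new=111110  old=101010  +wl: 
  step 5. node 4  ⊔preds=000000  new=011010  stable
  step 6. node 5  ⊔preds=111111  new=111110  old=010100  +wl: 
  step 7. node 0  ⊔preds=111110  new=010101  stable
  step 8. node 1  ⊔preds=111110  new=111110  stable

Least fixpoint reached:
  node 0: 010101
  node 1: 111110
  node 2: 101110
  node 3: 111110
  node 4: 011010
  node 5: 111110

111110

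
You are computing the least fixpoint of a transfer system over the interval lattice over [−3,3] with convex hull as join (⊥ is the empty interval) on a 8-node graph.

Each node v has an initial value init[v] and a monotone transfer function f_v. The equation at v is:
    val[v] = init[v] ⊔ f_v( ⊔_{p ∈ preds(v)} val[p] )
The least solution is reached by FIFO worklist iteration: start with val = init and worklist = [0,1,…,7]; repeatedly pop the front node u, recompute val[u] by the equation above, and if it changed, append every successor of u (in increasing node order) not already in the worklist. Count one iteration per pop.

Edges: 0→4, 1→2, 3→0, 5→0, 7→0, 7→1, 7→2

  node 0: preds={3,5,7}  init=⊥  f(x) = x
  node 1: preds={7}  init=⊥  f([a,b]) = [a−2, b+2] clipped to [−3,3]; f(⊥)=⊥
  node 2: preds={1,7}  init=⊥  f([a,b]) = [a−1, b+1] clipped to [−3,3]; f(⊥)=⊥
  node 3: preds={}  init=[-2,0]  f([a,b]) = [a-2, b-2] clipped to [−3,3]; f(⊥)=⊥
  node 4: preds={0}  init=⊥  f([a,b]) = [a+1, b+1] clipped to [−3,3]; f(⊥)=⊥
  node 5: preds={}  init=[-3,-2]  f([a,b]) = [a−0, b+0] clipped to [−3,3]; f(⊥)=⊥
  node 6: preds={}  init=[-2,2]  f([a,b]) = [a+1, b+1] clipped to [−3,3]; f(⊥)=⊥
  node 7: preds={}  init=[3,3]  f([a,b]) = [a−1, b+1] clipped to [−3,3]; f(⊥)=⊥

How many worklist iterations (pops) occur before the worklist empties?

Iteration log — 8 steps:
  step 1. node 0  ⊔preds=[-3,3]  new=[-3,3]  old=⊥  +wl: 
  step 2. node 1  ⊔preds=[3,3]  new=[1,3]  old=⊥  +wl: 
  step 3. node 2  ⊔preds=[1,3]  new=[0,3]  old=⊥  +wl: 
  step 4. node 3  ⊔preds=⊥  new=[-2,0]  stable
  step 5. node 4  ⊔preds=[-3,3]  new=[-2,3]  old=⊥  +wl: 
  step 6. node 5  ⊔preds=⊥  new=[-3,-2]  stable
  step 7. node 6  ⊔preds=⊥  new=[-2,2]  stable
  step 8. node 7  ⊔preds=⊥  new=[3,3]  stable

Least fixpoint reached:
  node 0: [-3,3]
  node 1: [1,3]
  node 2: [0,3]
  node 3: [-2,0]
  node 4: [-2,3]
  node 5: [-3,-2]
  node 6: [-2,2]
  node 7: [3,3]

8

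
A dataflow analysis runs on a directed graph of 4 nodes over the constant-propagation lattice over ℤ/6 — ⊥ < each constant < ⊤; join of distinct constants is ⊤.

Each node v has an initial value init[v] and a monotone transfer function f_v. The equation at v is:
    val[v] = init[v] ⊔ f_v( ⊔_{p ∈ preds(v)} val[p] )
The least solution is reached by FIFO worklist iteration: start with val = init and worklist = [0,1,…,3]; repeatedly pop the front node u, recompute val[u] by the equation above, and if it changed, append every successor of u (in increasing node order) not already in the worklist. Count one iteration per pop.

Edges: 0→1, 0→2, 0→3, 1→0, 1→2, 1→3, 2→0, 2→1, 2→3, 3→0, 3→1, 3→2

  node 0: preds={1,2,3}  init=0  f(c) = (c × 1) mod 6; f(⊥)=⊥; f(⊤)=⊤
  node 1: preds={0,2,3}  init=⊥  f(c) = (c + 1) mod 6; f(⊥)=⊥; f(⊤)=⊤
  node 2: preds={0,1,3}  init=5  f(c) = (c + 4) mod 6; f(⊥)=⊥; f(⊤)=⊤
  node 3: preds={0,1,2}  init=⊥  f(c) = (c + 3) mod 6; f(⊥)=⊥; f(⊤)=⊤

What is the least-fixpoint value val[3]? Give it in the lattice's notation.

⊤

Trace (7 dequeues):
  [1] u=0 | in 5 | out ⊤ | prev 0 | push {}
  [2] u=1 | in ⊤ | out ⊤ | prev ⊥ | push {0}
  [3] u=2 | in ⊤ | out ⊤ | prev 5 | push {1}
  [4] u=3 | in ⊤ | out ⊤ | prev ⊥ | push {2}
  [5] u=0 | in ⊤ | out ⊤ | ==
  [6] u=1 | in ⊤ | out ⊤ | ==
  [7] u=2 | in ⊤ | out ⊤ | ==

Converged values:
  [0] ⊤
  [1] ⊤
  [2] ⊤
  [3] ⊤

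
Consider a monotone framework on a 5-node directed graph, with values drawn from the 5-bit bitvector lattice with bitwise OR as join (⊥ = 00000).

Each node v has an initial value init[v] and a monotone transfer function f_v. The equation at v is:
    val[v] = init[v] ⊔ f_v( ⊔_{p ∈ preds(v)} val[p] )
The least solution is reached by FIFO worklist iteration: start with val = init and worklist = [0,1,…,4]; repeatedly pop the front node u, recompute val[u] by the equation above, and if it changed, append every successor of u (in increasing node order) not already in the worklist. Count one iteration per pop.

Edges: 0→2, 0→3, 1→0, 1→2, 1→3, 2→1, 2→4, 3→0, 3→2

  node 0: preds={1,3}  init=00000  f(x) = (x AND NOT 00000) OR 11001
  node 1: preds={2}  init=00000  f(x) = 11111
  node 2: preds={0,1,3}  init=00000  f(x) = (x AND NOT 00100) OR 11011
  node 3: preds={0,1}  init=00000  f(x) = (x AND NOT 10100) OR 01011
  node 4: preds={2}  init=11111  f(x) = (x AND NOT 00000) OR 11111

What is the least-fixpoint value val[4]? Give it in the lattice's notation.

Iteration log — 9 steps:
  step 1. node 0  ⊔preds=00000  new=11001  old=00000  +wl: 
  step 2. node 1  ⊔preds=00000  new=11111  old=00000  +wl: 0
  step 3. node 2  ⊔preds=11111  new=11011  old=00000  +wl: 1
  step 4. node 3  ⊔preds=11111  new=01011  old=00000  +wl: 2
  step 5. node 4  ⊔preds=11011  new=11111  stable
  step 6. node 0  ⊔preds=11111  new=11111  old=11001  +wl: 3
  step 7. node 1  ⊔preds=11011  new=11111  stable
  step 8. node 2  ⊔preds=11111  new=11011  stable
  step 9. node 3  ⊔preds=11111  new=01011  stable

Least fixpoint reached:
  node 0: 11111
  node 1: 11111
  node 2: 11011
  node 3: 01011
  node 4: 11111

11111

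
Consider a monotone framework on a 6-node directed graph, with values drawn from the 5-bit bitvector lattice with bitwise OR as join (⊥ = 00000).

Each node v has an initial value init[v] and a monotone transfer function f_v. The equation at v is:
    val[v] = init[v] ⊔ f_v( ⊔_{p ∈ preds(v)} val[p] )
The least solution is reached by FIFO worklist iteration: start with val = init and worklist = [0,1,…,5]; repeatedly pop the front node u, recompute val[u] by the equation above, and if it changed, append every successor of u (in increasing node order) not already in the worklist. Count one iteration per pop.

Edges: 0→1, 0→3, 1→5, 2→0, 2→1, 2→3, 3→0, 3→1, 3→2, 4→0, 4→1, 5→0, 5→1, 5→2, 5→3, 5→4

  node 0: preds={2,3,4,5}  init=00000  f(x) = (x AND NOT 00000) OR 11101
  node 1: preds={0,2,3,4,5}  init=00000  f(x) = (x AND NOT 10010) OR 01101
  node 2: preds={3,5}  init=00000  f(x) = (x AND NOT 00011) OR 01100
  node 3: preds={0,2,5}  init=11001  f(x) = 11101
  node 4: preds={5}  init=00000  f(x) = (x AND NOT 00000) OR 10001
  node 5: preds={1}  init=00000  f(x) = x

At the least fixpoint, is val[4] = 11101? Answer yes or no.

Worklist (13 pops):
  #1 pop 0: in=11001 → 11101 (was 00000); enqueue []
  #2 pop 1: in=11101 → 01101 (was 00000); enqueue []
  #3 pop 2: in=11001 → 11100 (was 00000); enqueue [0,1]
  #4 pop 3: in=11101 → 11101 (was 11001); enqueue [2]
  #5 pop 4: in=00000 → 10001 (was 00000); enqueue []
  #6 pop 5: in=01101 → 01101 (was 00000); enqueue [3,4]
  #7 pop 0: in=11101 → 11101 (no change)
  #8 pop 1: in=11101 → 01101 (no change)
  #9 pop 2: in=11101 → 11100 (no change)
  #10 pop 3: in=11101 → 11101 (no change)
  #11 pop 4: in=01101 → 11101 (was 10001); enqueue [0,1]
  #12 pop 0: in=11101 → 11101 (no change)
  #13 pop 1: in=11101 → 01101 (no change)

Fixpoint:
  val[0] = 11101
  val[1] = 01101
  val[2] = 11100
  val[3] = 11101
  val[4] = 11101
  val[5] = 01101

yes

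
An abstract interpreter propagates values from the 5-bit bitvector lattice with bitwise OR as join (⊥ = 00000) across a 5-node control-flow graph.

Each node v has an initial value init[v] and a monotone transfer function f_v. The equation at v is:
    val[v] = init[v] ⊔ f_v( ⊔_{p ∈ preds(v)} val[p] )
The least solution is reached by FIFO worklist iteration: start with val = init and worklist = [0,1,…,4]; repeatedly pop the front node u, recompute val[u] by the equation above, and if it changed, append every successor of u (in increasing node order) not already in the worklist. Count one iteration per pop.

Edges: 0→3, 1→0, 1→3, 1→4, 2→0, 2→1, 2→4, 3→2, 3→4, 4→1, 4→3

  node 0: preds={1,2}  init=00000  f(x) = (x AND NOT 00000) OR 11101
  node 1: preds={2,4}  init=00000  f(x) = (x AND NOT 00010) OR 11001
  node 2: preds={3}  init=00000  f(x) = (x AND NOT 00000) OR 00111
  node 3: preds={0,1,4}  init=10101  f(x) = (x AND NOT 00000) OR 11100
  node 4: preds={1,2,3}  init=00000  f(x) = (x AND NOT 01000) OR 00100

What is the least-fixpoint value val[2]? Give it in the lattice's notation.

Worklist (13 pops):
  #1 pop 0: in=00000 → 11101 (was 00000); enqueue []
  #2 pop 1: in=00000 → 11001 (was 00000); enqueue [0]
  #3 pop 2: in=10101 → 10111 (was 00000); enqueue [1]
  #4 pop 3: in=11101 → 11101 (was 10101); enqueue [2]
  #5 pop 4: in=11111 → 10111 (was 00000); enqueue [3]
  #6 pop 0: in=11111 → 11111 (was 11101); enqueue []
  #7 pop 1: in=10111 → 11101 (was 11001); enqueue [0,4]
  #8 pop 2: in=11101 → 11111 (was 10111); enqueue [1]
  #9 pop 3: in=11111 → 11111 (was 11101); enqueue [2]
  #10 pop 0: in=11111 → 11111 (no change)
  #11 pop 4: in=11111 → 10111 (no change)
  #12 pop 1: in=11111 → 11101 (no change)
  #13 pop 2: in=11111 → 11111 (no change)

Fixpoint:
  val[0] = 11111
  val[1] = 11101
  val[2] = 11111
  val[3] = 11111
  val[4] = 10111

11111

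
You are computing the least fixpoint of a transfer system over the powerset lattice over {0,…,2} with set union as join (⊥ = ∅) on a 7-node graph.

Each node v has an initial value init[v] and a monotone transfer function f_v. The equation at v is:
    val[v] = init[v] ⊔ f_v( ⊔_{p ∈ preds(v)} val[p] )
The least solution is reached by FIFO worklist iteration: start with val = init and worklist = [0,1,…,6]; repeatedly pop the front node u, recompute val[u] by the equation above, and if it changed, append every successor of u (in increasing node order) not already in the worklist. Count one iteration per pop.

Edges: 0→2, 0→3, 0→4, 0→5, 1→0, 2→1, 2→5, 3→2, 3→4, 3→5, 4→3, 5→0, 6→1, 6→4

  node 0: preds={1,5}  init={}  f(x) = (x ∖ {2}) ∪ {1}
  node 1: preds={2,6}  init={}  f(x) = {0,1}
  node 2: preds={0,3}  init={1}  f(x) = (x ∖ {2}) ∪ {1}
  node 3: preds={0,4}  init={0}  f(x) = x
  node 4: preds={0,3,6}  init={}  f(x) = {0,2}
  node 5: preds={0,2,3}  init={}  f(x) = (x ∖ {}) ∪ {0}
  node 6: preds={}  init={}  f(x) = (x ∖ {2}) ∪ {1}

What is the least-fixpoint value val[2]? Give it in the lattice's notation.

Worklist (15 pops):
  #1 pop 0: in={} → {1} (was {}); enqueue []
  #2 pop 1: in={1} → {0,1} (was {}); enqueue [0]
  #3 pop 2: in={0,1} → {0,1} (was {1}); enqueue [1]
  #4 pop 3: in={1} → {0,1} (was {0}); enqueue [2]
  #5 pop 4: in={0,1} → {0,2} (was {}); enqueue [3]
  #6 pop 5: in={0,1} → {0,1} (was {}); enqueue []
  #7 pop 6: in={} → {1} (was {}); enqueue [4]
  #8 pop 0: in={0,1} → {0,1} (was {1}); enqueue [5]
  #9 pop 1: in={0,1} → {0,1} (no change)
  #10 pop 2: in={0,1} → {0,1} (no change)
  #11 pop 3: in={0,1,2} → {0,1,2} (was {0,1}); enqueue [2]
  #12 pop 4: in={0,1,2} → {0,2} (no change)
  #13 pop 5: in={0,1,2} → {0,1,2} (was {0,1}); enqueue [0]
  #14 pop 2: in={0,1,2} → {0,1} (no change)
  #15 pop 0: in={0,1,2} → {0,1} (no change)

Fixpoint:
  val[0] = {0,1}
  val[1] = {0,1}
  val[2] = {0,1}
  val[3] = {0,1,2}
  val[4] = {0,2}
  val[5] = {0,1,2}
  val[6] = {1}

{0,1}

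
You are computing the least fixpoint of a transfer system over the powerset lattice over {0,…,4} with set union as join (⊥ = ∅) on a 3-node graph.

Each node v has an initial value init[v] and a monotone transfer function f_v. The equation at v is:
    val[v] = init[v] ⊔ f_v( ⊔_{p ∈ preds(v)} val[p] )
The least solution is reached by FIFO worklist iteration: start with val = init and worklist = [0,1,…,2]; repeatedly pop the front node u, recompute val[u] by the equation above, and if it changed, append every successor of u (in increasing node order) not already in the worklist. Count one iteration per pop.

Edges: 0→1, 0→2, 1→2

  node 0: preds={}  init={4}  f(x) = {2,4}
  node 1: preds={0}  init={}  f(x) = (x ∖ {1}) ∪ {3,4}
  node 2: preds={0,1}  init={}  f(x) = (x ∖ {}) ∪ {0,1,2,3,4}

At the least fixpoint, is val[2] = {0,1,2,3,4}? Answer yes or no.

yes

Worklist (3 pops):
  #1 pop 0: in={} → {2,4} (was {4}); enqueue []
  #2 pop 1: in={2,4} → {2,3,4} (was {}); enqueue []
  #3 pop 2: in={2,3,4} → {0,1,2,3,4} (was {}); enqueue []

Fixpoint:
  val[0] = {2,4}
  val[1] = {2,3,4}
  val[2] = {0,1,2,3,4}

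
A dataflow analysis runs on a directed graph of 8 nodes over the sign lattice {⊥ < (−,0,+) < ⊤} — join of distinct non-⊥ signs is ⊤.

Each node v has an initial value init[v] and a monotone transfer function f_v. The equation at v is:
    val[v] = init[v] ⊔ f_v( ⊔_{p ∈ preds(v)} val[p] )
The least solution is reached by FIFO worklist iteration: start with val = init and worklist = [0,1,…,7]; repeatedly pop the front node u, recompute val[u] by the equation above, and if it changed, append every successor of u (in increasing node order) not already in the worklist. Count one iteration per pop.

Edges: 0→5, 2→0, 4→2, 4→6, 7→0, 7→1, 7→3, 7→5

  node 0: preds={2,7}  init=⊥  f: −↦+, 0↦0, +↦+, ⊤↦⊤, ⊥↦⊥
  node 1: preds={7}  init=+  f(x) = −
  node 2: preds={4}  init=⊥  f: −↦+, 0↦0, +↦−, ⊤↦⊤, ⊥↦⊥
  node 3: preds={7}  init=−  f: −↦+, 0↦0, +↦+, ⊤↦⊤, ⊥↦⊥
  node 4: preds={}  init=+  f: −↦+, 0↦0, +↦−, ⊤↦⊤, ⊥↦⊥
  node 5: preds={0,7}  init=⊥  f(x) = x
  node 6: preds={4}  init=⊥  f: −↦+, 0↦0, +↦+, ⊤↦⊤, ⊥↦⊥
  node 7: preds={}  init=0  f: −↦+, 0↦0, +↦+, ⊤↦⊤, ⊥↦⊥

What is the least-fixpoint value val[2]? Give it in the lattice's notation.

−

Trace (10 dequeues):
  [1] u=0 | in 0 | out 0 | prev ⊥ | push {}
  [2] u=1 | in 0 | out ⊤ | prev + | push {}
  [3] u=2 | in + | out − | prev ⊥ | push {0}
  [4] u=3 | in 0 | out ⊤ | prev − | push {}
  [5] u=4 | in ⊥ | out + | ==
  [6] u=5 | in 0 | out 0 | prev ⊥ | push {}
  [7] u=6 | in + | out + | prev ⊥ | push {}
  [8] u=7 | in ⊥ | out 0 | ==
  [9] u=0 | in ⊤ | out ⊤ | prev 0 | push {5}
  [10] u=5 | in ⊤ | out ⊤ | prev 0 | push {}

Converged values:
  [0] ⊤
  [1] ⊤
  [2] −
  [3] ⊤
  [4] +
  [5] ⊤
  [6] +
  [7] 0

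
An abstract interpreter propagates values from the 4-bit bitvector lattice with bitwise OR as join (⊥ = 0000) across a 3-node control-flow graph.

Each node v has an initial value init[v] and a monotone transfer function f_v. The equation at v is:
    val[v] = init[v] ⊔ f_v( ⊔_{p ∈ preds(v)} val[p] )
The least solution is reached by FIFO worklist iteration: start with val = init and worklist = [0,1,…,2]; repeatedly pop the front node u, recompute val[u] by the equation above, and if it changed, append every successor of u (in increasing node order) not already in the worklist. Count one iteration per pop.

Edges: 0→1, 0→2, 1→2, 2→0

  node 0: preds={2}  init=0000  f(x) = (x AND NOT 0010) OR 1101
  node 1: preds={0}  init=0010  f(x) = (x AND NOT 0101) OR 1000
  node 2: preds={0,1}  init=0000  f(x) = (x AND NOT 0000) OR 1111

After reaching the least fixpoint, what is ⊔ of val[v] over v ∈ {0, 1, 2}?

1111

Worklist (4 pops):
  #1 pop 0: in=0000 → 1101 (was 0000); enqueue []
  #2 pop 1: in=1101 → 1010 (was 0010); enqueue []
  #3 pop 2: in=1111 → 1111 (was 0000); enqueue [0]
  #4 pop 0: in=1111 → 1101 (no change)

Fixpoint:
  val[0] = 1101
  val[1] = 1010
  val[2] = 1111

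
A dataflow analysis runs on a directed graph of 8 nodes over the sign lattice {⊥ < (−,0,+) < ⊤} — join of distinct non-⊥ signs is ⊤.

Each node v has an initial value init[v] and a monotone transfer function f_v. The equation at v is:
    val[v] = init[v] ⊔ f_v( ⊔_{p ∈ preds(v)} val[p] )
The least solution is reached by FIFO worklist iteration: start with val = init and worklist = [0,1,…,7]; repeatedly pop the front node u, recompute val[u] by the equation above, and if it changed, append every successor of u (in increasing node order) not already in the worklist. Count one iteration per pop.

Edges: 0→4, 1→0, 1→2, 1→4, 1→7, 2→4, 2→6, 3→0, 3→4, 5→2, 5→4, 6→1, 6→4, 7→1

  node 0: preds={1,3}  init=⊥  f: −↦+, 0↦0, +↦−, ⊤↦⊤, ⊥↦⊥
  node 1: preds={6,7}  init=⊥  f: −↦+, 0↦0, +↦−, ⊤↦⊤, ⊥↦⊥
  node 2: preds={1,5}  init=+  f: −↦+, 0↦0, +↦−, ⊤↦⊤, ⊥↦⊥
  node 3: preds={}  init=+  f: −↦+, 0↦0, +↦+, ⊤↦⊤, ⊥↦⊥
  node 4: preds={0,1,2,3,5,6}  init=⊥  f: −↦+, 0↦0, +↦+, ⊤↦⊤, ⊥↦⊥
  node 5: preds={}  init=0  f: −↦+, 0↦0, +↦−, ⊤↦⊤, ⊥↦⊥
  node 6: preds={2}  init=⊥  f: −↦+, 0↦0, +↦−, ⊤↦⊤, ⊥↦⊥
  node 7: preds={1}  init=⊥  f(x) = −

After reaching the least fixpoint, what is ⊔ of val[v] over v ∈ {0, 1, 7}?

Worklist (14 pops):
  #1 pop 0: in=+ → − (was ⊥); enqueue []
  #2 pop 1: in=⊥ → ⊥ (no change)
  #3 pop 2: in=0 → ⊤ (was +); enqueue []
  #4 pop 3: in=⊥ → + (no change)
  #5 pop 4: in=⊤ → ⊤ (was ⊥); enqueue []
  #6 pop 5: in=⊥ → 0 (no change)
  #7 pop 6: in=⊤ → ⊤ (was ⊥); enqueue [1,4]
  #8 pop 7: in=⊥ → − (was ⊥); enqueue []
  #9 pop 1: in=⊤ → ⊤ (was ⊥); enqueue [0,2,7]
  #10 pop 4: in=⊤ → ⊤ (no change)
  #11 pop 0: in=⊤ → ⊤ (was −); enqueue [4]
  #12 pop 2: in=⊤ → ⊤ (no change)
  #13 pop 7: in=⊤ → − (no change)
  #14 pop 4: in=⊤ → ⊤ (no change)

Fixpoint:
  val[0] = ⊤
  val[1] = ⊤
  val[2] = ⊤
  val[3] = +
  val[4] = ⊤
  val[5] = 0
  val[6] = ⊤
  val[7] = −

⊤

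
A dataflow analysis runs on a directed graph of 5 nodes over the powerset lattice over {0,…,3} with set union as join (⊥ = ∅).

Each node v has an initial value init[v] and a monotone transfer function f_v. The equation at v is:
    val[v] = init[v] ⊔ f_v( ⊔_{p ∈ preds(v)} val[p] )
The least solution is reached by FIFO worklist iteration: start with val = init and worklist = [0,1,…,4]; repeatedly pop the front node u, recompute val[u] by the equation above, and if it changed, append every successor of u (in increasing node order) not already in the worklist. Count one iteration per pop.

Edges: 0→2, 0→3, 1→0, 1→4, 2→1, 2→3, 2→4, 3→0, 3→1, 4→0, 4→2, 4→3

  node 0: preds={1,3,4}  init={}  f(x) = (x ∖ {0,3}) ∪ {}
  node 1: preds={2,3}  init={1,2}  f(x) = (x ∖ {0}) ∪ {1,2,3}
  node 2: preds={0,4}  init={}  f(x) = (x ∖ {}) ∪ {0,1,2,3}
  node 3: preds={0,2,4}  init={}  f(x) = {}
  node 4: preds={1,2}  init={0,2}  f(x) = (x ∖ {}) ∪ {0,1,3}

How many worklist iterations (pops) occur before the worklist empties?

Trace (9 dequeues):
  [1] u=0 | in {0,1,2} | out {1,2} | prev {} | push {}
  [2] u=1 | in {} | out {1,2,3} | prev {1,2} | push {0}
  [3] u=2 | in {0,1,2} | out {0,1,2,3} | prev {} | push {1}
  [4] u=3 | in {0,1,2,3} | out {} | ==
  [5] u=4 | in {0,1,2,3} | out {0,1,2,3} | prev {0,2} | push {2,3}
  [6] u=0 | in {0,1,2,3} | out {1,2} | ==
  [7] u=1 | in {0,1,2,3} | out {1,2,3} | ==
  [8] u=2 | in {0,1,2,3} | out {0,1,2,3} | ==
  [9] u=3 | in {0,1,2,3} | out {} | ==

Converged values:
  [0] {1,2}
  [1] {1,2,3}
  [2] {0,1,2,3}
  [3] {}
  [4] {0,1,2,3}

9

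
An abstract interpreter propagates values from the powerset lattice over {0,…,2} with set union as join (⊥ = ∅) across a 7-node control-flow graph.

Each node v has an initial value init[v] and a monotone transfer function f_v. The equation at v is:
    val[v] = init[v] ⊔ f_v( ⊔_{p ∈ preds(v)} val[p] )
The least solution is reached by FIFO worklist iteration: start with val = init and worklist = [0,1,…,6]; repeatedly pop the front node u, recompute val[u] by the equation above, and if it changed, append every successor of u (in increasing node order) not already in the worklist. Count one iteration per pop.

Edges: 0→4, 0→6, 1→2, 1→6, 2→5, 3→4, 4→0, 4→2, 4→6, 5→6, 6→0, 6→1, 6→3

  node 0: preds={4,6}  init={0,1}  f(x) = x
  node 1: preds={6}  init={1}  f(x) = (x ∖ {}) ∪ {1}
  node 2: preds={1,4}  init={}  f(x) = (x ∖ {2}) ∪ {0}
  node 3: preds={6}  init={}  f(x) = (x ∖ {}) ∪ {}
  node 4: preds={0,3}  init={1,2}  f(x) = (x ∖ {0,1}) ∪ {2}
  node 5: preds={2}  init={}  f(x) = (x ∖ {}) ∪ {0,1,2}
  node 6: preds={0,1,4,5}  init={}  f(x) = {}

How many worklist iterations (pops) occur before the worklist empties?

Iteration log — 7 steps:
  step 1. node 0  ⊔preds={1,2}  new={0,1,2}  old={0,1}  +wl: 
  step 2. node 1  ⊔preds={}  new={1}  stable
  step 3. node 2  ⊔preds={1,2}  new={0,1}  old={}  +wl: 
  step 4. node 3  ⊔preds={}  new={}  stable
  step 5. node 4  ⊔preds={0,1,2}  new={1,2}  stable
  step 6. node 5  ⊔preds={0,1}  new={0,1,2}  old={}  +wl: 
  step 7. node 6  ⊔preds={0,1,2}  new={}  stable

Least fixpoint reached:
  node 0: {0,1,2}
  node 1: {1}
  node 2: {0,1}
  node 3: {}
  node 4: {1,2}
  node 5: {0,1,2}
  node 6: {}

7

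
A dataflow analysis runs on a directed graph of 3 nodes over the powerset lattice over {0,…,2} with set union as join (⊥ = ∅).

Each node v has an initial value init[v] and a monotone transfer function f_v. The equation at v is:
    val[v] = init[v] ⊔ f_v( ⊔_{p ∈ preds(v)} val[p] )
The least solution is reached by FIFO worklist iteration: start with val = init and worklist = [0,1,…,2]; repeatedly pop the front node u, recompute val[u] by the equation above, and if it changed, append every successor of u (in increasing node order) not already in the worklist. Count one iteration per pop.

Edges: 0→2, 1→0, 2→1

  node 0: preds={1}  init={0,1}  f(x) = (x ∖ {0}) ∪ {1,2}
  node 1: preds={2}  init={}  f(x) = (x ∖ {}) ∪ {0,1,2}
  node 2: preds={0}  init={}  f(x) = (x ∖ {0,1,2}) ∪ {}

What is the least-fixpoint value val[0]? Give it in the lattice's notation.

Worklist (4 pops):
  #1 pop 0: in={} → {0,1,2} (was {0,1}); enqueue []
  #2 pop 1: in={} → {0,1,2} (was {}); enqueue [0]
  #3 pop 2: in={0,1,2} → {} (no change)
  #4 pop 0: in={0,1,2} → {0,1,2} (no change)

Fixpoint:
  val[0] = {0,1,2}
  val[1] = {0,1,2}
  val[2] = {}

{0,1,2}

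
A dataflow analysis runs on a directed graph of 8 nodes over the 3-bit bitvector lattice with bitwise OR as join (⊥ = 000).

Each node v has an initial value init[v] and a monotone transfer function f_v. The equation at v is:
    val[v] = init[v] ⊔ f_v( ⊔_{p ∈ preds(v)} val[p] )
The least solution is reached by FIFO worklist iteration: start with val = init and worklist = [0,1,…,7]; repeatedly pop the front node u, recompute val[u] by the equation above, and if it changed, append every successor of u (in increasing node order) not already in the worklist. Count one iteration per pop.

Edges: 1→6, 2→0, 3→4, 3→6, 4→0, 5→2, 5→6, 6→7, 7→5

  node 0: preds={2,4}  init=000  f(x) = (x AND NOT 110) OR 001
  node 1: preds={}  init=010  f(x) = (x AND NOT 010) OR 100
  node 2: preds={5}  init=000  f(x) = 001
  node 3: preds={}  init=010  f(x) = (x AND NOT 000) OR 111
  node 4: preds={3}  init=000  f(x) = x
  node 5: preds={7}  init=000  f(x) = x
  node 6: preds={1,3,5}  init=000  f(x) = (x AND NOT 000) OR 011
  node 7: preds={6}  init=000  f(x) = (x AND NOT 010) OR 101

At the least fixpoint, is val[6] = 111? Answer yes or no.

yes

Iteration log — 12 steps:
  step 1. node 0  ⊔preds=000  new=001  old=000  +wl: 
  step 2. node 1  ⊔preds=000  new=110  old=010  +wl: 
  step 3. node 2  ⊔preds=000  new=001  old=000  +wl: 0
  step 4. node 3  ⊔preds=000  new=111  old=010  +wl: 
  step 5. node 4  ⊔preds=111  new=111  old=000  +wl: 
  step 6. node 5  ⊔preds=000  new=000  stable
  step 7. node 6  ⊔preds=111  new=111  old=000  +wl: 
  step 8. node 7  ⊔preds=111  new=101  old=000  +wl: 5
  step 9. node 0  ⊔preds=111  new=001  stable
  step 10. node 5  ⊔preds=101  new=101  old=000  +wl: 2,6
  step 11. node 2  ⊔preds=101  new=001  stable
  step 12. node 6  ⊔preds=111  new=111  stable

Least fixpoint reached:
  node 0: 001
  node 1: 110
  node 2: 001
  node 3: 111
  node 4: 111
  node 5: 101
  node 6: 111
  node 7: 101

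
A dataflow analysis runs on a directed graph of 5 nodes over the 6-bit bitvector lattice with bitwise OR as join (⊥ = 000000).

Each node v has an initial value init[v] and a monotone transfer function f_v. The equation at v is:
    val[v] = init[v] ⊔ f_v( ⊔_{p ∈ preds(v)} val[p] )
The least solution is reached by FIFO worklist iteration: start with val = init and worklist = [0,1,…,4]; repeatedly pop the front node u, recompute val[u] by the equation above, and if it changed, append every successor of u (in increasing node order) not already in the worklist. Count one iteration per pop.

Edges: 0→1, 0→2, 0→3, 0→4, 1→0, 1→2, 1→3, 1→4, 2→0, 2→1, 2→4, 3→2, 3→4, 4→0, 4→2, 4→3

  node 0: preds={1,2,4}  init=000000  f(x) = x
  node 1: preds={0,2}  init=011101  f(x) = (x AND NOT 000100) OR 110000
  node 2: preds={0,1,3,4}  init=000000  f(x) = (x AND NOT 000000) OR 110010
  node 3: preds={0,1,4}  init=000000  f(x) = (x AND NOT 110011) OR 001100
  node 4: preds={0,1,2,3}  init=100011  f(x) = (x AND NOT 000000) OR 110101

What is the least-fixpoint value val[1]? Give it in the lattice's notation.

Worklist (9 pops):
  #1 pop 0: in=111111 → 111111 (was 000000); enqueue []
  #2 pop 1: in=111111 → 111111 (was 011101); enqueue [0]
  #3 pop 2: in=111111 → 111111 (was 000000); enqueue [1]
  #4 pop 3: in=111111 → 001100 (was 000000); enqueue [2]
  #5 pop 4: in=111111 → 111111 (was 100011); enqueue [3]
  #6 pop 0: in=111111 → 111111 (no change)
  #7 pop 1: in=111111 → 111111 (no change)
  #8 pop 2: in=111111 → 111111 (no change)
  #9 pop 3: in=111111 → 001100 (no change)

Fixpoint:
  val[0] = 111111
  val[1] = 111111
  val[2] = 111111
  val[3] = 001100
  val[4] = 111111

111111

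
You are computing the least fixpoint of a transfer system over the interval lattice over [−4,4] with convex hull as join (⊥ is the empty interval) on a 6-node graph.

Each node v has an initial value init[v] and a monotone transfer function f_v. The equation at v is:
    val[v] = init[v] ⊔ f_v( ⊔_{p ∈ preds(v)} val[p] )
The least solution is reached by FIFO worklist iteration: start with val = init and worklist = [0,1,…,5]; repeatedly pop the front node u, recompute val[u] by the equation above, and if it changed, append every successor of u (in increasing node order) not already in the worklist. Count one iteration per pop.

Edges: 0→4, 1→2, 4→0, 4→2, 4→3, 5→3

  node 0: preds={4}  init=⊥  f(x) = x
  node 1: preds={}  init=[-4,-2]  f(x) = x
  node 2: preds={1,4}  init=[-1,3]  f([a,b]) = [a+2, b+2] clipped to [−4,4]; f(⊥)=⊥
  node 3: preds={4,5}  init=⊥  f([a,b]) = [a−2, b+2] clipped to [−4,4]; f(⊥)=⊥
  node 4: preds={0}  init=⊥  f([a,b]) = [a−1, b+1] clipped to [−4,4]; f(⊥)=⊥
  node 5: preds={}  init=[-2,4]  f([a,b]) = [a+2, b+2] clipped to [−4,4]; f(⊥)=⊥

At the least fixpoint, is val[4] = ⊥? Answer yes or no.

Worklist (6 pops):
  #1 pop 0: in=⊥ → ⊥ (no change)
  #2 pop 1: in=⊥ → [-4,-2] (no change)
  #3 pop 2: in=[-4,-2] → [-2,3] (was [-1,3]); enqueue []
  #4 pop 3: in=[-2,4] → [-4,4] (was ⊥); enqueue []
  #5 pop 4: in=⊥ → ⊥ (no change)
  #6 pop 5: in=⊥ → [-2,4] (no change)

Fixpoint:
  val[0] = ⊥
  val[1] = [-4,-2]
  val[2] = [-2,3]
  val[3] = [-4,4]
  val[4] = ⊥
  val[5] = [-2,4]

yes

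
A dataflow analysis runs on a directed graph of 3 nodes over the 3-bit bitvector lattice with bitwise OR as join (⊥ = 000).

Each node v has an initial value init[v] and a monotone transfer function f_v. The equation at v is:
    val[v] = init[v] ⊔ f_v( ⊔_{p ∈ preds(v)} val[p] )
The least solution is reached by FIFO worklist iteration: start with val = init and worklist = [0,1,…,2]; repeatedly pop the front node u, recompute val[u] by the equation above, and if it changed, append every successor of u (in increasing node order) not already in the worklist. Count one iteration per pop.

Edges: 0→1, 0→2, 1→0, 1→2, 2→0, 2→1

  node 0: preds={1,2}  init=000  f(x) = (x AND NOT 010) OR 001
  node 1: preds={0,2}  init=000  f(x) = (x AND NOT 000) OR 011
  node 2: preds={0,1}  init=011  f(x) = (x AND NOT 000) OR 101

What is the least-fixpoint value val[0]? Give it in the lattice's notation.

Trace (7 dequeues):
  [1] u=0 | in 011 | out 001 | prev 000 | push {}
  [2] u=1 | in 011 | out 011 | prev 000 | push {0}
  [3] u=2 | in 011 | out 111 | prev 011 | push {1}
  [4] u=0 | in 111 | out 101 | prev 001 | push {2}
  [5] u=1 | in 111 | out 111 | prev 011 | push {0}
  [6] u=2 | in 111 | out 111 | ==
  [7] u=0 | in 111 | out 101 | ==

Converged values:
  [0] 101
  [1] 111
  [2] 111

101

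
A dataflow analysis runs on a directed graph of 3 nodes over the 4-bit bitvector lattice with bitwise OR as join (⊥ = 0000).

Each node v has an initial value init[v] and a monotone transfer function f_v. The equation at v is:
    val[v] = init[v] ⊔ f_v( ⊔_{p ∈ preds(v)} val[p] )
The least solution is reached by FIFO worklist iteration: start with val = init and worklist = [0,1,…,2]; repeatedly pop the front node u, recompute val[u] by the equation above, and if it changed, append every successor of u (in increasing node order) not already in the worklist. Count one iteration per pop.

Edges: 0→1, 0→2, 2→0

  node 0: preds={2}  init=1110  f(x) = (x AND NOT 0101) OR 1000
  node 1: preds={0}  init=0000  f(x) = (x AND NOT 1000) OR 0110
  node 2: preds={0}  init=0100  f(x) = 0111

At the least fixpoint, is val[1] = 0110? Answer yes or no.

Trace (4 dequeues):
  [1] u=0 | in 0100 | out 1110 | ==
  [2] u=1 | in 1110 | out 0110 | prev 0000 | push {}
  [3] u=2 | in 1110 | out 0111 | prev 0100 | push {0}
  [4] u=0 | in 0111 | out 1110 | ==

Converged values:
  [0] 1110
  [1] 0110
  [2] 0111

yes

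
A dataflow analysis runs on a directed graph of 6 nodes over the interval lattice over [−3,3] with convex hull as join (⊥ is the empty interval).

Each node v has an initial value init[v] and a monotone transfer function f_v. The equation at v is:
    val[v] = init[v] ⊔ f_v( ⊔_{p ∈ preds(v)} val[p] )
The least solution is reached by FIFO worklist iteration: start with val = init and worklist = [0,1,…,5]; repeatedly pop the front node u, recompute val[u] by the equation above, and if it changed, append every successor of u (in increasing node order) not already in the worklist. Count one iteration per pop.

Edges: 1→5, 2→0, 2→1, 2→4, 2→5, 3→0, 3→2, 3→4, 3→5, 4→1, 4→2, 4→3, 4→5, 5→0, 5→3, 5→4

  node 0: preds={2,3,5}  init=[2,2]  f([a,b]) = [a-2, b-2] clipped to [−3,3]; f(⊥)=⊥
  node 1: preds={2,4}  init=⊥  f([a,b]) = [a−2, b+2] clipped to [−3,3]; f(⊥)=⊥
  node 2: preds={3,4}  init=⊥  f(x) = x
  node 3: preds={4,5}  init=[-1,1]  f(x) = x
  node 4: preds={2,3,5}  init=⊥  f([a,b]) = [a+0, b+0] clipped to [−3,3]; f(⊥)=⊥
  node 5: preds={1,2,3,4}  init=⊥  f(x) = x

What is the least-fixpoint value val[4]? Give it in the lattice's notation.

[-3,3]

Trace (22 dequeues):
  [1] u=0 | in [-1,1] | out [-3,2] | prev [2,2] | push {}
  [2] u=1 | in ⊥ | out ⊥ | ==
  [3] u=2 | in [-1,1] | out [-1,1] | prev ⊥ | push {0,1}
  [4] u=3 | in ⊥ | out [-1,1] | ==
  [5] u=4 | in [-1,1] | out [-1,1] | prev ⊥ | push {2,3}
  [6] u=5 | in [-1,1] | out [-1,1] | prev ⊥ | push {4}
  [7] u=0 | in [-1,1] | out [-3,2] | ==
  [8] u=1 | in [-1,1] | out [-3,3] | prev ⊥ | push {5}
  [9] u=2 | in [-1,1] | out [-1,1] | ==
  [10] u=3 | in [-1,1] | out [-1,1] | ==
  [11] u=4 | in [-1,1] | out [-1,1] | ==
  [12] u=5 | in [-3,3] | out [-3,3] | prev [-1,1] | push {0,3,4}
  [13] u=0 | in [-3,3] | out [-3,2] | ==
  [14] u=3 | in [-3,3] | out [-3,3] | prev [-1,1] | push {0,2,5}
  [15] u=4 | in [-3,3] | out [-3,3] | prev [-1,1] | push {1,3}
  [16] u=0 | in [-3,3] | out [-3,2] | ==
  [17] u=2 | in [-3,3] | out [-3,3] | prev [-1,1] | push {0,4}
  [18] u=5 | in [-3,3] | out [-3,3] | ==
  [19] u=1 | in [-3,3] | out [-3,3] | ==
  [20] u=3 | in [-3,3] | out [-3,3] | ==
  [21] u=0 | in [-3,3] | out [-3,2] | ==
  [22] u=4 | in [-3,3] | out [-3,3] | ==

Converged values:
  [0] [-3,2]
  [1] [-3,3]
  [2] [-3,3]
  [3] [-3,3]
  [4] [-3,3]
  [5] [-3,3]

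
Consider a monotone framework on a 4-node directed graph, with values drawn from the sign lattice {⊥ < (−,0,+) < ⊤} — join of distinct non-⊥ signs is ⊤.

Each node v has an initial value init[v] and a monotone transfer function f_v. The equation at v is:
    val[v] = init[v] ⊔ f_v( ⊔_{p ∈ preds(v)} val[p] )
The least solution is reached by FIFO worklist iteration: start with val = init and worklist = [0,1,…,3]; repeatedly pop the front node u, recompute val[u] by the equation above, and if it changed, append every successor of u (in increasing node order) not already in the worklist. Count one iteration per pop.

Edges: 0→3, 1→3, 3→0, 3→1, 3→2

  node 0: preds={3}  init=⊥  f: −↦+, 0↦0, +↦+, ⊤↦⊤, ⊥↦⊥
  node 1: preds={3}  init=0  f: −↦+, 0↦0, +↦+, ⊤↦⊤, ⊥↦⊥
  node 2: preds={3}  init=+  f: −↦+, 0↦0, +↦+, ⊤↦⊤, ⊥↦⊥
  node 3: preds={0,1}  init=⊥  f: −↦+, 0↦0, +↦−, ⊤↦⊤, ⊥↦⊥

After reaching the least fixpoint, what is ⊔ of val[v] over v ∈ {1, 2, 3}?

⊤

Trace (8 dequeues):
  [1] u=0 | in ⊥ | out ⊥ | ==
  [2] u=1 | in ⊥ | out 0 | ==
  [3] u=2 | in ⊥ | out + | ==
  [4] u=3 | in 0 | out 0 | prev ⊥ | push {0,1,2}
  [5] u=0 | in 0 | out 0 | prev ⊥ | push {3}
  [6] u=1 | in 0 | out 0 | ==
  [7] u=2 | in 0 | out ⊤ | prev + | push {}
  [8] u=3 | in 0 | out 0 | ==

Converged values:
  [0] 0
  [1] 0
  [2] ⊤
  [3] 0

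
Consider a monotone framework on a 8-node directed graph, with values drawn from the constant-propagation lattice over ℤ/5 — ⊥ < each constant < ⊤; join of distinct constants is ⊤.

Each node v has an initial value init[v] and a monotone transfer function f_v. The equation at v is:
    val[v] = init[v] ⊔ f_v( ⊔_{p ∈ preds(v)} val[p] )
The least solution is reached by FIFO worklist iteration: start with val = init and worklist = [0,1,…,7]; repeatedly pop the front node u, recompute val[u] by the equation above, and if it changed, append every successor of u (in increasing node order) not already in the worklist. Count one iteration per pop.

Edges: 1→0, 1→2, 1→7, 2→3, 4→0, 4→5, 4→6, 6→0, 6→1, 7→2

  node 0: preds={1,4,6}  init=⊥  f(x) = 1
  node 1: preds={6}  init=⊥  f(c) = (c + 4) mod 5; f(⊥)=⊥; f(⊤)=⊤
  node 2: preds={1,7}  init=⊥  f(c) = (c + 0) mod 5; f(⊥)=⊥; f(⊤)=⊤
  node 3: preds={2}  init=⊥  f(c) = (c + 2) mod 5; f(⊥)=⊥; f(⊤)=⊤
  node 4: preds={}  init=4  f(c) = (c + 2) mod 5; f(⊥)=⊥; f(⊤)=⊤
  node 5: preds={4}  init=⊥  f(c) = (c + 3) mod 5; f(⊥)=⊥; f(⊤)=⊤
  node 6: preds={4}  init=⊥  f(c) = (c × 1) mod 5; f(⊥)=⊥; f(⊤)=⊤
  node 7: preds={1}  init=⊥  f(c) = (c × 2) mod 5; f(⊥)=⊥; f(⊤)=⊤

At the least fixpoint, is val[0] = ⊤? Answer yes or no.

no

Trace (16 dequeues):
  [1] u=0 | in 4 | out 1 | prev ⊥ | push {}
  [2] u=1 | in ⊥ | out ⊥ | ==
  [3] u=2 | in ⊥ | out ⊥ | ==
  [4] u=3 | in ⊥ | out ⊥ | ==
  [5] u=4 | in ⊥ | out 4 | ==
  [6] u=5 | in 4 | out 2 | prev ⊥ | push {}
  [7] u=6 | in 4 | out 4 | prev ⊥ | push {0,1}
  [8] u=7 | in ⊥ | out ⊥ | ==
  [9] u=0 | in 4 | out 1 | ==
  [10] u=1 | in 4 | out 3 | prev ⊥ | push {0,2,7}
  [11] u=0 | in ⊤ | out 1 | ==
  [12] u=2 | in 3 | out 3 | prev ⊥ | push {3}
  [13] u=7 | in 3 | out 1 | prev ⊥ | push {2}
  [14] u=3 | in 3 | out 0 | prev ⊥ | push {}
  [15] u=2 | in ⊤ | out ⊤ | prev 3 | push {3}
  [16] u=3 | in ⊤ | out ⊤ | prev 0 | push {}

Converged values:
  [0] 1
  [1] 3
  [2] ⊤
  [3] ⊤
  [4] 4
  [5] 2
  [6] 4
  [7] 1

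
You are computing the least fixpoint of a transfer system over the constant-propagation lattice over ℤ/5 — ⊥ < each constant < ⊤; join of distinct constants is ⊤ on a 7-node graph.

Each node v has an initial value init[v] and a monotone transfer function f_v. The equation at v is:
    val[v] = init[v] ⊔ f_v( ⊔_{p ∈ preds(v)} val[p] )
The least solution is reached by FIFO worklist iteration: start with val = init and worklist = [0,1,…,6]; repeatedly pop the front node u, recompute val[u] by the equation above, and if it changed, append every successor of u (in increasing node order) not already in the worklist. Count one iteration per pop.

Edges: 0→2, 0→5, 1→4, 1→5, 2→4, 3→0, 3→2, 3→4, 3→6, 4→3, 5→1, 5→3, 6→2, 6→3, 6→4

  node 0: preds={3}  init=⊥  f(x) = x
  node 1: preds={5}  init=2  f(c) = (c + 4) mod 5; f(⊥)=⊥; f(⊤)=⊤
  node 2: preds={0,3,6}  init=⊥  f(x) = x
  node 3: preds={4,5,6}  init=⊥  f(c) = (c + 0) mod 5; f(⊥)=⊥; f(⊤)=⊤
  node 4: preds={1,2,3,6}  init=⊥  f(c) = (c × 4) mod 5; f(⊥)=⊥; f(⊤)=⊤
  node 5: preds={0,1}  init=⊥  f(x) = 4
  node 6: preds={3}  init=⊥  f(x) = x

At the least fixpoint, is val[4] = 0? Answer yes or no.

Worklist (17 pops):
  #1 pop 0: in=⊥ → ⊥ (no change)
  #2 pop 1: in=⊥ → 2 (no change)
  #3 pop 2: in=⊥ → ⊥ (no change)
  #4 pop 3: in=⊥ → ⊥ (no change)
  #5 pop 4: in=2 → 3 (was ⊥); enqueue [3]
  #6 pop 5: in=2 → 4 (was ⊥); enqueue [1]
  #7 pop 6: in=⊥ → ⊥ (no change)
  #8 pop 3: in=⊤ → ⊤ (was ⊥); enqueue [0,2,4,6]
  #9 pop 1: in=4 → ⊤ (was 2); enqueue [5]
  #10 pop 0: in=⊤ → ⊤ (was ⊥); enqueue []
  #11 pop 2: in=⊤ → ⊤ (was ⊥); enqueue []
  #12 pop 4: in=⊤ → ⊤ (was 3); enqueue [3]
  #13 pop 6: in=⊤ → ⊤ (was ⊥); enqueue [2,4]
  #14 pop 5: in=⊤ → 4 (no change)
  #15 pop 3: in=⊤ → ⊤ (no change)
  #16 pop 2: in=⊤ → ⊤ (no change)
  #17 pop 4: in=⊤ → ⊤ (no change)

Fixpoint:
  val[0] = ⊤
  val[1] = ⊤
  val[2] = ⊤
  val[3] = ⊤
  val[4] = ⊤
  val[5] = 4
  val[6] = ⊤

no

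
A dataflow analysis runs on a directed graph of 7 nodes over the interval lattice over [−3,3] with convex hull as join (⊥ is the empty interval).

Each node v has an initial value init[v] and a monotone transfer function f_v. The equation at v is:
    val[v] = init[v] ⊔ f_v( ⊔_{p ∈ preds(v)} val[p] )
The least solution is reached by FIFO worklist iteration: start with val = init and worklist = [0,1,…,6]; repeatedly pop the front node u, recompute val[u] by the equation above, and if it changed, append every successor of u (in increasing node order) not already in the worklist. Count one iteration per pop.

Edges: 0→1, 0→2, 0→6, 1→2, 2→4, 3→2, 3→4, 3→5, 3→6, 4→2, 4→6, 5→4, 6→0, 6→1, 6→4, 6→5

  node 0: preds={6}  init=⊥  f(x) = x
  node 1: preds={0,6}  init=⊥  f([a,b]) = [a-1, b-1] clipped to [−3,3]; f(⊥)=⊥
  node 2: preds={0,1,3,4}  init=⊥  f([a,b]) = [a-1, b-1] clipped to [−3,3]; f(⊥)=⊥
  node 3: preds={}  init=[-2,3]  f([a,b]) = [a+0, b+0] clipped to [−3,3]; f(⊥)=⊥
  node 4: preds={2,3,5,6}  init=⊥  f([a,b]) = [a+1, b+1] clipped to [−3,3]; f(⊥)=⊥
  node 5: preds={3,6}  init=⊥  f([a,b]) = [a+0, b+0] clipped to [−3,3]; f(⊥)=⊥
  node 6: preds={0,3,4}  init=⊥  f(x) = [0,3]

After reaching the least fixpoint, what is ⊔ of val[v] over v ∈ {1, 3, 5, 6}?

[-2,3]

Iteration log — 14 steps:
  step 1. node 0  ⊔preds=⊥  new=⊥  stable
  step 2. node 1  ⊔preds=⊥  new=⊥  stable
  step 3. node 2  ⊔preds=[-2,3]  new=[-3,2]  old=⊥  +wl: 
  step 4. node 3  ⊔preds=⊥  new=[-2,3]  stable
  step 5. node 4  ⊔preds=[-3,3]  new=[-2,3]  old=⊥  +wl: 2
  step 6. node 5  ⊔preds=[-2,3]  new=[-2,3]  old=⊥  +wl: 4
  step 7. node 6  ⊔preds=[-2,3]  new=[0,3]  old=⊥  +wl: 0,1,5
  step 8. node 2  ⊔preds=[-2,3]  new=[-3,2]  stable
  step 9. node 4  ⊔preds=[-3,3]  new=[-2,3]  stable
  step 10. node 0  ⊔preds=[0,3]  new=[0,3]  old=⊥  +wl: 2,6
  step 11. node 1  ⊔preds=[0,3]  new=[-1,2]  old=⊥  +wl: 
  step 12. node 5  ⊔preds=[-2,3]  new=[-2,3]  stable
  step 13. node 2  ⊔preds=[-2,3]  new=[-3,2]  stable
  step 14. node 6  ⊔preds=[-2,3]  new=[0,3]  stable

Least fixpoint reached:
  node 0: [0,3]
  node 1: [-1,2]
  node 2: [-3,2]
  node 3: [-2,3]
  node 4: [-2,3]
  node 5: [-2,3]
  node 6: [0,3]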